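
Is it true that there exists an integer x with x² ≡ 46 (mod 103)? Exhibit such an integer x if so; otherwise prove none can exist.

x = 56 works: 56² = 3136, and 3136 − 46 = 3090 = 30·103.

x = 56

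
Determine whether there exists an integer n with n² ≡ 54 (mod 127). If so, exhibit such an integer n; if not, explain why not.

There is no such integer.

Apply Euler's criterion with the prime 127: 54 is a quadratic residue iff 54^63 ≡ 1 (mod 127), and a non-residue iff it is ≡ −1.
Squaring successively (mod 127): 54^2 = 2916 ≡ 122; 54^4 ≡ 122² = 14884 ≡ 25; 54^8 ≡ 25² = 625 ≡ 117; 54^16 ≡ 117² = 13689 ≡ 100; 54^32 ≡ 100² = 10000 ≡ 94.
Since 63 = 32 + 16 + 8 + 4 + 2 + 1, 54^63 ≡ 94 · 100 · 117 · 25 · 122 · 54; multiplying out mod 127: 94·100 = 9400 ≡ 2, then 2·117 = 234 ≡ 107, then 107·25 = 2675 ≡ 8, then 8·122 = 976 ≡ 87, then 87·54 = 4698 ≡ 126. Thus 54^63 ≡ 126 ≡ −1 (mod 127).
By Euler's criterion 54 is a quadratic non-residue mod 127: no n satisfies n² ≡ 54 (mod 127).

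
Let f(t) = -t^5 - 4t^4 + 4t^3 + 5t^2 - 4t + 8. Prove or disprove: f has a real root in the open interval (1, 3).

Yes, f has a root in the interval.

f(1) = 8 and f(3) = -418, which have opposite signs.
As a polynomial, f is continuous on every closed interval.
By the Intermediate Value Theorem f must vanish at some point of (1, 3).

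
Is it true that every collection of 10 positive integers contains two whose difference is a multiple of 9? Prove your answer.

True.

Partition the integers by their residue mod 9; there are 9 classes.
Placing 10 integers into 9 classes, some class receives at least two — say a and b.
Then a ≡ b (mod 9), i.e. 9 ∣ (a − b).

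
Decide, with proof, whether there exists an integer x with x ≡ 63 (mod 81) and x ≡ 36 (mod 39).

x = 387

The moduli are not coprime: gcd(81, 39) = 3. Compatibility requires 3 ∣ (36 − 63) = -27, which holds, so solutions exist.
The integers ≡ 63 (mod 81) are 63, 144, 225, 306, 387, …; their remainders mod 39 are 24, 27, 30, 33, 36, so x = 387 is the first that is ≡ 36 (mod 39).
Indeed 387 ≡ 63 (mod 81) and 387 ≡ 36 (mod 39).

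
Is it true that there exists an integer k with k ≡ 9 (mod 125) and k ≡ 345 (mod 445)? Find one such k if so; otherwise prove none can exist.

There is no such integer.

Reduce both congruences modulo 5, which divides 125 and 445: they say k ≡ 9 (mod 5) and k ≡ 345 (mod 5).
But 9 mod 5 = 4 while 345 mod 5 = 0, a contradiction.
Hence the system has no solution.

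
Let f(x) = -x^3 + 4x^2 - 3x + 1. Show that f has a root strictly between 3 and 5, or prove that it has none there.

Such a root exists.

f(3) = 1 and f(5) = -39, which have opposite signs.
f is continuous everywhere (it is a polynomial), in particular on [3, 5].
By the Intermediate Value Theorem, f takes the value 0 somewhere in the open interval.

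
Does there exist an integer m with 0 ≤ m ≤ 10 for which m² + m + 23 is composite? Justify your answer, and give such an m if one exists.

At m = 1: 1² + 1 + 23 = 25 = 5·5, which is composite.

m = 1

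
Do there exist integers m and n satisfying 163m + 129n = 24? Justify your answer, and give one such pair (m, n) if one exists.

m = 69, n = -87

Since gcd(163, 129) = 1, every integer is an integer combination of 163 and 129.
Run the Euclidean algorithm on 163 and 129: 163 = 1·129 + 34, 129 = 3·34 + 27, 34 = 1·27 + 7, 27 = 3·7 + 6, 7 = 1·6 + 1, 6 = 6·1 + 0.
Back-substituting, 1 = 7 − 1·6 = 7 − (27 − 3·7) = −27 + 4·7 = −27 + 4·(34 − 1·27) = 4·34 − 5·27 = 4·34 − 5·(129 − 3·34) = −5·129 + 19·34 = −5·129 + 19·(163 − 1·129) = 19·163 − 24·129; that is, 163·19 + 129·(-24) = 1.
Multiplying through by 24: m = 19·24 = 456, n = (-24)·24 = -576 is a solution.
Shifting by a multiple of (129, −163) keeps it a solution: m = 456 − 3·129 = 69, n = -576 + 3·163 = -87.
Check: 163·69 + 129·(-87) = 11247 − 11223 = 24. ✓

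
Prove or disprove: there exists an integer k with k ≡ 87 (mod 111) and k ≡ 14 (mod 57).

No such integer exists.

Reduce both congruences modulo 3, which divides 111 and 57: they say k ≡ 87 (mod 3) and k ≡ 14 (mod 3).
These are incompatible: 87 − 14 = 73 is not divisible by 3.
Hence the system has no solution.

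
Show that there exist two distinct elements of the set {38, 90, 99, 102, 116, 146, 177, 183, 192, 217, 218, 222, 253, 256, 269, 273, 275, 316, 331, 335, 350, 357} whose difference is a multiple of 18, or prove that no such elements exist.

Both 38 and 146 leave remainder 2 on division by 18; their difference 108 = 6·18 is a multiple of 18.

The pair (38, 146) works.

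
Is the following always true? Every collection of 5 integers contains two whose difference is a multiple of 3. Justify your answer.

Yes, this is always true.

Each integer lies in one of the 3 residue classes modulo 3.
Since 5 > 3, two of the 5 integers must share a residue class by the pigeonhole principle; call them a and b.
Their difference a − b is then a multiple of 3.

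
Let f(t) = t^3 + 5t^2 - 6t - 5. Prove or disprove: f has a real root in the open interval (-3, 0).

f(-3) = 31 and f(0) = -5, which have opposite signs.
Since f is a polynomial it is continuous on [-3, 0].
By the Intermediate Value Theorem, f takes the value 0 somewhere in the open interval.

Yes, f has a root in the interval.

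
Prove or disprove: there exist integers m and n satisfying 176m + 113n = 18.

m = 81, n = -126

176 and 113 are coprime, so 176m + 113n ranges over all of ℤ.
Run the Euclidean algorithm on 176 and 113: 176 = 1·113 + 63, 113 = 1·63 + 50, 63 = 1·50 + 13, 50 = 3·13 + 11, 13 = 1·11 + 2, 11 = 5·2 + 1, 2 = 2·1 + 0.
Unwinding: 1 = 11 − 5·2 = 11 − 5·(13 − 1·11) = −5·13 + 6·11 = −5·13 + 6·(50 − 3·13) = 6·50 − 23·13 = 6·50 − 23·(63 − 1·50) = −23·63 + 29·50 = −23·63 + 29·(113 − 1·63) = 29·113 − 52·63 = 29·113 − 52·(176 − 1·113) = −52·176 + 81·113, i.e. 176·(-52) + 113·81 = 1.
Multiplying through by 18: m = (-52)·18 = -936, n = 81·18 = 1458 is a solution.
The general solution is m = -936 + 113k, n = 1458 − 176k; taking k = 9 gives the smaller pair m = 81, n = -126.
Check: 176·81 + 113·(-126) = 14256 − 14238 = 18. ✓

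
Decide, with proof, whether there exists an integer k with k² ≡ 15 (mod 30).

k = 15

Take k = 15. Then 15² = 225 = 7·30 + 15, so 15² ≡ 15 (mod 30).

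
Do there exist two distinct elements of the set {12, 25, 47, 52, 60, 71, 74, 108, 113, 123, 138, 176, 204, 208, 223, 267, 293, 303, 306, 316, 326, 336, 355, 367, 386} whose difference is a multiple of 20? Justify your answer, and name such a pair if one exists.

12 mod 20 = 12 and 52 mod 20 = 12, so 52 − 12 = 40 = 2·20.

The pair (12, 52) works.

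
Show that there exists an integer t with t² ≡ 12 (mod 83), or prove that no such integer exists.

t = 26

t = 26 works: 26² = 676, and 676 − 12 = 664 = 8·83.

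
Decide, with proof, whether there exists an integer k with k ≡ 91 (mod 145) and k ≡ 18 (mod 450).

Reduce both congruences modulo 5, which divides 145 and 450: they say k ≡ 91 (mod 5) and k ≡ 18 (mod 5).
These are incompatible: 91 − 18 = 73 is not divisible by 5.
So no integer satisfies both congruences.

No such integer exists.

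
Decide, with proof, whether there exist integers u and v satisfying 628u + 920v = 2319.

Both 628 and 920 are divisible by gcd(628, 920) = 4, hence so is any combination 628u + 920v.
But 2319 = 4·579 + 3, so 4 ∤ 2319.
Hence no integers u, v satisfy the equation.

There are no such integers.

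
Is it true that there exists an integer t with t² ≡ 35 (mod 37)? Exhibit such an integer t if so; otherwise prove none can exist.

Apply Euler's criterion with the prime 37: 35 is a quadratic residue iff 35^18 ≡ 1 (mod 37), and a non-residue iff it is ≡ −1.
Squaring successively (mod 37): 35^2 = 1225 ≡ 4; 35^4 ≡ 4² = 16 ≡ 16; 35^8 ≡ 16² = 256 ≡ 34; 35^16 ≡ 34² = 1156 ≡ 9.
Since 18 = 16 + 2, 35^18 ≡ 9 · 4; multiplying out mod 37: 9·4 = 36 ≡ 36. Thus 35^18 ≡ 36 ≡ −1 (mod 37).
By Euler's criterion 35 is a quadratic non-residue mod 37: no t satisfies t² ≡ 35 (mod 37).

There is no such integer.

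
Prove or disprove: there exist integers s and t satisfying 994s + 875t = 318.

No, no such integers exist.

Any value of 994s + 875t is a multiple of gcd(994, 875) = 7.
But 318 = 7·45 + 3, so 7 ∤ 318.
Therefore 994s + 875t = 318 has no solution in integers.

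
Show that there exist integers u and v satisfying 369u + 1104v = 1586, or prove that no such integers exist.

gcd(369, 1104) = 3, so every integer of the form 369u + 1104v is a multiple of 3.
But 1586 = 3·528 + 2, so 3 ∤ 1586.
Hence no integers u, v satisfy the equation.

No, no such integers exist.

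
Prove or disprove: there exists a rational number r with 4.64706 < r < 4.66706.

r = 14/3

Scale by 3: the interval becomes (13.94118, 14.00118), which contains the integer 14.
So r = 14/3 works: it is a ratio of integers, and dividing 3·4.64706 < 14 < 3·4.66706 through by 3 gives 4.64706 < 14/3 < 4.66706.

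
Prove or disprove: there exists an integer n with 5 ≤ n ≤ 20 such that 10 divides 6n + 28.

Try n = 7: 6·7 + 28 = 70 = 7·10, which is divisible by 10.

n = 7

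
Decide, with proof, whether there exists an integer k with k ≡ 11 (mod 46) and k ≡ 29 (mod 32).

k = 701

The moduli are not coprime: gcd(46, 32) = 2. Compatibility requires 2 ∣ (29 − 11) = 18, which holds, so solutions exist.
Write k = 11 + 46t. Then 46t ≡ 29 − 11 ≡ 18 (mod 32); dividing through by 2 gives 23t ≡ 9 (mod 16).
23 ≡ 7 (mod 16), so this reads 7t ≡ 9 (mod 16). Note 7·7 = 49 ≡ 1 (mod 16) (as 49 − 1 = 3·16), so 7⁻¹ ≡ 7.
Therefore t ≡ 7·9 = 63 ≡ 15 (mod 16).
Then k = 11 + 46·15 = 701.
Check: 701 mod 46 = 11, 701 mod 32 = 29. ✓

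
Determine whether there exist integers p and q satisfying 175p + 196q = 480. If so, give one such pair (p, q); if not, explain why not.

No, no such integers exist.

gcd(175, 196) = 7, so every integer of the form 175p + 196q is a multiple of 7.
But 480 is not a multiple of 7 (it leaves remainder 4).
Therefore 175p + 196q = 480 has no solution in integers.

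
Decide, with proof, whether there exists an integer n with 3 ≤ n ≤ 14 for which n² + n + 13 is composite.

At n = 8: 8² + 8 + 13 = 85 = 5·17, which is composite.

n = 8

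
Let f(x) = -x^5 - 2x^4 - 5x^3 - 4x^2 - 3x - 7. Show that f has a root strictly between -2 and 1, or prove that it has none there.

f(-2) = 23 and f(1) = -22, which have opposite signs.
As a polynomial, f is continuous on every closed interval.
By the Intermediate Value Theorem f must vanish at some point of (-2, 1).

Yes, f has a root in the interval.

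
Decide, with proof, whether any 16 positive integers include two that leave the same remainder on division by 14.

There are exactly 14 possible remainders on division by 14.
With 16 integers and only 14 classes, the pigeonhole principle forces two of them, say a and b, into the same class.
That is, a and b leave the same remainder on division by 14, as claimed.

True.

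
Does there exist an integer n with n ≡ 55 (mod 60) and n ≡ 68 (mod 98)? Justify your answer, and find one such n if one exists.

Both moduli are multiples of 2 = gcd(60, 98), so any solution would satisfy n ≡ 55 and n ≡ 68 modulo 2 simultaneously.
These are incompatible: 55 − 68 = -13 is not divisible by 2.
So no integer satisfies both congruences.

No, no such integer exists.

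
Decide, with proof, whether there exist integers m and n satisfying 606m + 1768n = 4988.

Since gcd(606, 1768) = 2 and 4988 = 2·2494, Bézout's identity guarantees a solution.
Dividing through by 2 reduces the equation to 303m + 884n = 2494.
Euclidean algorithm: 884 = 2·303 + 278, 303 = 1·278 + 25, 278 = 11·25 + 3, 25 = 8·3 + 1, 3 = 3·1 + 0.
Working back up the chain: 1 = 25 − 8·3 = 25 − 8·(278 − 11·25) = −8·278 + 89·25 = −8·278 + 89·(303 − 1·278) = 89·303 − 97·278 = 89·303 − 97·(884 − 2·303) = −97·884 + 283·303. So 303·283 + 884·(-97) = 1.
Times 2494: 303·705802 + 884·(-241918) = 2494, so (705802, -241918) solves it.
The general solution is m = 705802 + 884k, n = -241918 − 303k; taking k = -798 gives the smaller pair m = 370, n = -124.
Indeed 606·370 + 1768·(-124) = 224220 − 219232 = 4988.

m = 370, n = -124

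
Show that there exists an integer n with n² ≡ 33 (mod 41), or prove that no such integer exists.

n = 19

Take n = 19. Then 19² = 361 = 8·41 + 33, so 19² ≡ 33 (mod 41).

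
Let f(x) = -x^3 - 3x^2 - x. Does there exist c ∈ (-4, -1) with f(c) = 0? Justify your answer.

Yes, such a c exists.

f(-4) = 20 and f(-1) = -1, which have opposite signs.
As a polynomial, f is continuous on every closed interval.
By the Intermediate Value Theorem f must vanish at some point of (-4, -1).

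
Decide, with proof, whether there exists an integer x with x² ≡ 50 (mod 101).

Apply Euler's criterion with the prime 101: 50 is a quadratic residue iff 50^50 ≡ 1 (mod 101), and a non-residue iff it is ≡ −1.
Squaring successively (mod 101): 50^2 = 2500 ≡ 76; 50^4 ≡ 76² = 5776 ≡ 19; 50^8 ≡ 19² = 361 ≡ 58; 50^16 ≡ 58² = 3364 ≡ 31; 50^32 ≡ 31² = 961 ≡ 52.
Since 50 = 32 + 16 + 2, 50^50 ≡ 52 · 31 · 76; multiplying out mod 101: 52·31 = 1612 ≡ 97, then 97·76 = 7372 ≡ 100. Thus 50^50 ≡ 100 ≡ −1 (mod 101).
By Euler's criterion 50 is a quadratic non-residue mod 101: no x satisfies x² ≡ 50 (mod 101).

There is no such integer.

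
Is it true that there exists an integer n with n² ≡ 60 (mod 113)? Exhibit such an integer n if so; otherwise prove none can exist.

n = 88 works: 88² = 7744, and 7744 − 60 = 7684 = 68·113.

n = 88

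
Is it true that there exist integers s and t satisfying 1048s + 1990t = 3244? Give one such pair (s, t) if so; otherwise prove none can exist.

s = 493, t = -258

Since gcd(1048, 1990) = 2 and 3244 = 2·1622, Bézout's identity guarantees a solution.
Dividing through by 2 reduces the equation to 524s + 995t = 1622.
Run the Euclidean algorithm on 995 and 524: 995 = 1·524 + 471, 524 = 1·471 + 53, 471 = 8·53 + 47, 53 = 1·47 + 6, 47 = 7·6 + 5, 6 = 1·5 + 1, 5 = 5·1 + 0.
Working back up the chain: 1 = 6 − 1·5 = 6 − (47 − 7·6) = −47 + 8·6 = −47 + 8·(53 − 1·47) = 8·53 − 9·47 = 8·53 − 9·(471 − 8·53) = −9·471 + 80·53 = −9·471 + 80·(524 − 1·471) = 80·524 − 89·471 = 80·524 − 89·(995 − 1·524) = −89·995 + 169·524. So 524·169 + 995·(-89) = 1.
Times 1622: 524·274118 + 995·(-144358) = 1622, so (274118, -144358) solves it.
The general solution is s = 274118 + 995k, t = -144358 − 524k; taking k = -275 gives the smaller pair s = 493, t = -258.
Indeed 1048·493 + 1990·(-258) = 516664 − 513420 = 3244.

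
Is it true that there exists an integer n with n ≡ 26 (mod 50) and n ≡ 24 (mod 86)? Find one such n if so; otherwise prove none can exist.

n = 626

Here gcd(50, 86) = 2, and both 26 and 24 leave remainder 0 mod 2, so the system is consistent.
Write n = 26 + 50t. Then 50t ≡ 24 − 26 ≡ 84 (mod 86); dividing through by 2 gives 25t ≡ 42 (mod 43).
Since 25·31 = 775 = 18·43 + 1, the inverse of 25 mod 43 is 31.
Multiplying by 31: t ≡ 31·42 = 1302 ≡ 12 (mod 43).
Then n = 26 + 50·12 = 626.
Indeed 626 ≡ 26 (mod 50) and 626 ≡ 24 (mod 86).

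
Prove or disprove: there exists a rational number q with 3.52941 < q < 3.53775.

q = 53/15

Multiplying by 15: 15·3.52941 = 52.94115 and 15·3.53775 = 53.06625, so the integer 53 lies strictly between them.
Dividing back, 3.52941 < 53/15 < 3.53775, and 53/15 is rational.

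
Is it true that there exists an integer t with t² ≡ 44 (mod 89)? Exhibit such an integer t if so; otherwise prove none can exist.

t = 20

t = 20 works: 20² = 400, and 400 − 44 = 356 = 4·89.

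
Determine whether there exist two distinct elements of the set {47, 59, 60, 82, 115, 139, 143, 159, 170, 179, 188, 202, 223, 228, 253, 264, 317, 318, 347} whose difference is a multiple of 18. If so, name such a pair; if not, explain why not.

47 and 317 are such a pair.

Both 47 and 317 leave remainder 11 on division by 18; their difference 270 = 15·18 is a multiple of 18.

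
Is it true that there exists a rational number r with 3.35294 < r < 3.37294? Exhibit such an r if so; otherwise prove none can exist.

r = 37/11

Multiplying by 11: 11·3.35294 = 36.88234 and 11·3.37294 = 37.10234, so the integer 37 lies strictly between them.
So r = 37/11 works: it is a ratio of integers, and dividing 11·3.35294 < 37 < 11·3.37294 through by 11 gives 3.35294 < 37/11 < 3.37294.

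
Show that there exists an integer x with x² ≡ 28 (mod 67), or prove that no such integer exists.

67 is prime, so by Euler's criterion 28 is a square mod 67 iff 28^((67−1)/2) = 28^33 ≡ 1 (mod 67).
Repeated squaring mod 67: 28^2 = 784 ≡ 47; 28^4 ≡ 47² = 2209 ≡ 65; 28^8 ≡ 65² = 4225 ≡ 4; 28^16 ≡ 4² = 16 ≡ 16; 28^32 ≡ 16² = 256 ≡ 55.
Since 33 = 32 + 1, 28^33 ≡ 55 · 28; multiplying out mod 67: 55·28 = 1540 ≡ 66. Thus 28^33 ≡ 66 ≡ −1 (mod 67).
The value −1 means 28 is a non-residue modulo 67, so x² ≡ 28 (mod 67) is impossible.

There is no such integer.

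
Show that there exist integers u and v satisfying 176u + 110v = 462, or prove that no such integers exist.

Every value of 176u + 110v is a multiple of gcd(176, 110) = 22; since 22 ∣ 462, solutions exist.
Dividing through by 22 reduces the equation to 8u + 5v = 21.
Euclidean algorithm: 8 = 1·5 + 3, 5 = 1·3 + 2, 3 = 1·2 + 1, 2 = 2·1 + 0.
Back-substituting, 1 = 3 − 1·2 = 3 − (5 − 1·3) = −5 + 2·3 = −5 + 2·(8 − 1·5) = 2·8 − 3·5; that is, 8·2 + 5·(-3) = 1.
Scaling by 21 gives the particular solution (u, v) = (42, -63).
The general solution is u = 42 + 5k, v = -63 − 8k; taking k = -8 gives the smaller pair u = 2, v = 1.
Check: 176·2 + 110·1 = 352 + 110 = 462. ✓

u = 2, v = 1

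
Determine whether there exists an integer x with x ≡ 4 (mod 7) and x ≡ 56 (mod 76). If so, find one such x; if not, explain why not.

x = 284

gcd(7, 76) = 1, so the Chinese Remainder Theorem guarantees exactly one residue class mod 532 satisfying both.
Write x = 4 + 7t and require 4 + 7t ≡ 56 (mod 76), i.e. 7t ≡ 52 (mod 76).
Invert 7 mod 76 by the Euclidean algorithm: 76 = 10·7 + 6, 7 = 1·6 + 1, 6 = 6·1 + 0; back-substituting, 1 = 7 − 1·6 = 7 − (76 − 10·7) = −76 + 11·7. Hence 7·11 ≡ 1, so 7⁻¹ ≡ 11 (mod 76).
Multiplying by 11: t ≡ 11·52 = 572 ≡ 40 (mod 76).
With t = 40: x = 4 + 7·40 = 284.
Check: 284 mod 7 = 4, 284 mod 76 = 56. ✓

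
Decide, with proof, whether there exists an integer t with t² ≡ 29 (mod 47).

47 is prime, so by Euler's criterion 29 is a square mod 47 iff 29^((47−1)/2) = 29^23 ≡ 1 (mod 47).
Squaring successively (mod 47): 29^2 = 841 ≡ 42; 29^4 ≡ 42² = 1764 ≡ 25; 29^8 ≡ 25² = 625 ≡ 14; 29^16 ≡ 14² = 196 ≡ 8.
Since 23 = 16 + 4 + 2 + 1, 29^23 ≡ 8 · 25 · 42 · 29; multiplying out mod 47: 8·25 = 200 ≡ 12, then 12·42 = 504 ≡ 34, then 34·29 = 986 ≡ 46. Thus 29^23 ≡ 46 ≡ −1 (mod 47).
By Euler's criterion 29 is a quadratic non-residue mod 47: no t satisfies t² ≡ 29 (mod 47).

No, no such integer exists.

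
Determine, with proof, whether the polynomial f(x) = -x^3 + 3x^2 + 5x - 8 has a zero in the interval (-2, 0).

Yes, f has a root in the interval.

f(-2) = 2 and f(0) = -8, which have opposite signs.
As a polynomial, f is continuous on every closed interval.
By the Intermediate Value Theorem f must vanish at some point of (-2, 0).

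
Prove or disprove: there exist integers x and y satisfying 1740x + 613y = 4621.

x = 201, y = -563

1740 and 613 are coprime, so 1740x + 613y ranges over all of ℤ.
Dividing repeatedly: 1740 = 2·613 + 514, 613 = 1·514 + 99, 514 = 5·99 + 19, 99 = 5·19 + 4, 19 = 4·4 + 3, 4 = 1·3 + 1, 3 = 3·1 + 0.
Working back up the chain: 1 = 4 − 1·3 = 4 − (19 − 4·4) = −19 + 5·4 = −19 + 5·(99 − 5·19) = 5·99 − 26·19 = 5·99 − 26·(514 − 5·99) = −26·514 + 135·99 = −26·514 + 135·(613 − 1·514) = 135·613 − 161·514 = 135·613 − 161·(1740 − 2·613) = −161·1740 + 457·613. So 1740·(-161) + 613·457 = 1.
Scaling by 4621 gives the particular solution (x, y) = (-743981, 2111797).
Shifting by a multiple of (613, −1740) keeps it a solution: x = -743981 + 1214·613 = 201, y = 2111797 − 1214·1740 = -563.
Check: 1740·201 + 613·(-563) = 349740 − 345119 = 4621. ✓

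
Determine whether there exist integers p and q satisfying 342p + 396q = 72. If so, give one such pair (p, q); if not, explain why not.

Since gcd(342, 396) = 18 and 72 = 18·4, Bézout's identity guarantees a solution.
Dividing through by 18 reduces the equation to 19p + 22q = 4.
Euclidean algorithm: 22 = 1·19 + 3, 19 = 6·3 + 1, 3 = 3·1 + 0.
Working back up the chain: 1 = 19 − 6·3 = 19 − 6·(22 − 1·19) = −6·22 + 7·19. So 19·7 + 22·(-6) = 1.
Times 4: 19·28 + 22·(-24) = 4, so (28, -24) solves it.
Subtracting 1·22 from p and adding 1·19 to q gives the tidier solution (6, -5).
Indeed 342·6 + 396·(-5) = 2052 − 1980 = 72.

p = 6, q = -5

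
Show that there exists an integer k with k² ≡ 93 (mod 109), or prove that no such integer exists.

k = 86

Take k = 86. Then 86² = 7396 = 67·109 + 93, so 86² ≡ 93 (mod 109).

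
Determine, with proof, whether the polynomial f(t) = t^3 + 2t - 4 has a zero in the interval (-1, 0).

Evaluate at the endpoints: f(-1) = -7, f(0) = -4 — same sign (negative).
f'(t) = 3t^2 + 2 has discriminant 0² − 4·3·2 = -24 < 0, so f' has no real roots and is positive for every real t.
Hence f is strictly increasing on ℝ, and in particular on [-1, 0]. A strictly monotone function with same-sign endpoint values stays negative on the whole interval, so f has no zero in (-1, 0).

No.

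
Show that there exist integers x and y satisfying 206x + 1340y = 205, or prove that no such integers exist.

There are no such integers.

Both 206 and 1340 are divisible by gcd(206, 1340) = 2, hence so is any combination 206x + 1340y.
But 205 = 2·102 + 1, so 2 ∤ 205.
Hence no integers x, y satisfy the equation.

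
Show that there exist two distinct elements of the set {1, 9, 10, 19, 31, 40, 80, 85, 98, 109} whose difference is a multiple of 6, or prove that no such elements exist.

Both 1 and 19 leave remainder 1 on division by 6; their difference 18 = 3·6 is a multiple of 6.

1 and 19 are such a pair.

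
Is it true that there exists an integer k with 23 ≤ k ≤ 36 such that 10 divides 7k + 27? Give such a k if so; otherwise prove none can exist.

k = 29

Scanning upward from k = 23 gives 188, 195, 202, 209, 216, 223, none divisible by 10. k = 29 works, since 7·29 + 27 = 230 = 23·10.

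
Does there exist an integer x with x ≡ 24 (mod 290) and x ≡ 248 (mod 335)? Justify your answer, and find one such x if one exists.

No such integer exists.

gcd(290, 335) = 5. If x ≡ 24 (mod 290) and x ≡ 248 (mod 335), then x ≡ 24 (mod 5) and x ≡ 248 (mod 5).
These are incompatible: 24 − 248 = -224 is not divisible by 5.
Therefore no such x exists.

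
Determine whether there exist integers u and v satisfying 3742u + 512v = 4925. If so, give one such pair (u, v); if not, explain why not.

There are no such integers.

gcd(3742, 512) = 2, so every integer of the form 3742u + 512v is a multiple of 2.
But 4925 = 2·2462 + 1, so 2 ∤ 4925.
Therefore 3742u + 512v = 4925 has no solution in integers.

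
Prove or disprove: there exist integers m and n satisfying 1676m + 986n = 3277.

No, no such integers exist.

Any value of 1676m + 986n is a multiple of gcd(1676, 986) = 2.
However 3277 leaves remainder 1 on division by 2.
So the equation is unsolvable over ℤ.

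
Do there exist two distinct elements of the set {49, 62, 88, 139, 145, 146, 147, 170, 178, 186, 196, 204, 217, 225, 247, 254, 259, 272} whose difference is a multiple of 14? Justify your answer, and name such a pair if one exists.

The pair (49, 147) works.

Reduce each element mod 14: 49↦7, 62↦6, 88↦4, 139↦13, 145↦5, 146↦6, 147↦7, 170↦2, 178↦10, 186↦4, 196↦0, 204↦8, 217↦7, 225↦1, 247↦9, 254↦2, 259↦7, 272↦6. The residue 7 repeats (at 49 and 147), and 147 − 49 = 98 = 7·14.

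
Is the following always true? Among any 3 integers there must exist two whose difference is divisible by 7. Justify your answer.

Try 3 consecutive integers, 23, 24, 25. Their remainders mod 7 are 2, 3, 4 — pairwise different, as any 3 ≤ 7 consecutive integers have distinct residues.
Any two of them differ by at most 2 < 7 and by at least 1, so no difference is a multiple of 7.

No, the set {23, 24, 25} is a counterexample.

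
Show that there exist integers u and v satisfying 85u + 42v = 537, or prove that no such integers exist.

85 and 42 are coprime, so 85u + 42v ranges over all of ℤ.
Dividing repeatedly: 85 = 2·42 + 1, 42 = 42·1 + 0.
Back-substituting, 1 = 85 − 2·42; that is, 85·1 + 42·(-2) = 1.
Multiplying through by 537: u = 1·537 = 537, v = (-2)·537 = -1074 is a solution.
Shifting by a multiple of (42, −85) keeps it a solution: u = 537 − 12·42 = 33, v = -1074 + 12·85 = -54.
Check: 85·33 + 42·(-54) = 2805 − 2268 = 537. ✓

u = 33, v = -54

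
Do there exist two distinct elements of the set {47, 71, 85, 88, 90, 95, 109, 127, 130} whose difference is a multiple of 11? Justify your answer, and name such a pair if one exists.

No such pair exists.

Residues mod 11: 47↦3, 71↦5, 85↦8, 88↦0, 90↦2, 95↦7, 109↦10, 127↦6, 130↦9.
No residue repeats among the 9 elements, so no pair has difference ≡ 0 (mod 11).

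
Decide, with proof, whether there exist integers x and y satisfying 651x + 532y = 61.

Any value of 651x + 532y is a multiple of gcd(651, 532) = 7.
But 61 = 7·8 + 5, so 7 ∤ 61.
So the equation is unsolvable over ℤ.

No such integers exist.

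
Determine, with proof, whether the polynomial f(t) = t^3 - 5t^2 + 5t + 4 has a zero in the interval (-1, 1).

f(-1) = -7 and f(1) = 5, which have opposite signs.
f is continuous everywhere (it is a polynomial), in particular on [-1, 1].
By the Intermediate Value Theorem f must vanish at some point of (-1, 1).

Such a root exists.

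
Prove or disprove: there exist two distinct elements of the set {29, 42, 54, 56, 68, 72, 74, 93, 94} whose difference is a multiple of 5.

29 mod 5 = 4 and 54 mod 5 = 4, so 54 − 29 = 25 = 5·5.

The pair (29, 54) works.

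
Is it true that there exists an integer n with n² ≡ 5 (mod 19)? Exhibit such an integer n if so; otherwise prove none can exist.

Take n = 9. Then 9² = 81 = 4·19 + 5, so 9² ≡ 5 (mod 19).

n = 9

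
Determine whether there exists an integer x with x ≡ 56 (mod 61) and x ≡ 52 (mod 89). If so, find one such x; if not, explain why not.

x = 3167

gcd(61, 89) = 1, so the Chinese Remainder Theorem guarantees exactly one residue class mod 5429 satisfying both.
Write x = 56 + 61t and require 56 + 61t ≡ 52 (mod 89), i.e. 61t ≡ 85 (mod 89).
Since 61·54 = 3294 = 37·89 + 1, the inverse of 61 mod 89 is 54.
Multiplying by 54: t ≡ 54·85 = 4590 ≡ 51 (mod 89).
Taking t = 51 gives x = 56 + 61·51 = 3167.
Check: 3167 mod 61 = 56, 3167 mod 89 = 52. ✓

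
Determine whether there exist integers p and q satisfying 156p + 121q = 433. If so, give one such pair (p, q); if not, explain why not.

156 and 121 are coprime, so 156p + 121q ranges over all of ℤ.
Euclidean algorithm: 156 = 1·121 + 35, 121 = 3·35 + 16, 35 = 2·16 + 3, 16 = 5·3 + 1, 3 = 3·1 + 0.
Working back up the chain: 1 = 16 − 5·3 = 16 − 5·(35 − 2·16) = −5·35 + 11·16 = −5·35 + 11·(121 − 3·35) = 11·121 − 38·35 = 11·121 − 38·(156 − 1·121) = −38·156 + 49·121. So 156·(-38) + 121·49 = 1.
Multiplying through by 433: p = (-38)·433 = -16454, q = 49·433 = 21217 is a solution.
Adding 136·121 to p and subtracting 136·156 from q gives the tidier solution (2, 1).
Check: 156·2 + 121·1 = 312 + 121 = 433. ✓

p = 2, q = 1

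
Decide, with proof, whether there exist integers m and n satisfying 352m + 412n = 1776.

m = 94, n = -76

Every value of 352m + 412n is a multiple of gcd(352, 412) = 4; since 4 ∣ 1776, solutions exist.
Dividing through by 4 reduces the equation to 88m + 103n = 444.
Euclidean algorithm: 103 = 1·88 + 15, 88 = 5·15 + 13, 15 = 1·13 + 2, 13 = 6·2 + 1, 2 = 2·1 + 0.
Unwinding: 1 = 13 − 6·2 = 13 − 6·(15 − 1·13) = −6·15 + 7·13 = −6·15 + 7·(88 − 5·15) = 7·88 − 41·15 = 7·88 − 41·(103 − 1·88) = −41·103 + 48·88, i.e. 88·48 + 103·(-41) = 1.
Multiplying through by 444: m = 48·444 = 21312, n = (-41)·444 = -18204 is a solution.
Subtracting 206·103 from m and adding 206·88 to n gives the tidier solution (94, -76).
Indeed 352·94 + 412·(-76) = 33088 − 31312 = 1776.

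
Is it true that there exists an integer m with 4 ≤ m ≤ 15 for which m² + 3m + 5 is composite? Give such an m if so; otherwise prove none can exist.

m = 15

At m = 15: 15² + 3·15 + 5 = 275 = 5·55, which is composite.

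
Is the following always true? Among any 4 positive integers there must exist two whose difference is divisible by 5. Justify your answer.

Take the 4 consecutive integers 1, 2, 3, 4: their residues mod 5 are all distinct because 4 ≤ 5.
Any two of them differ by at most 3 < 5 and by at least 1, so no difference is a multiple of 5.

No; for instance {1, 2, 3, 4} is a counterexample.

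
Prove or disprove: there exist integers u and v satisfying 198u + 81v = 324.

Since gcd(198, 81) = 9 and 324 = 9·36, Bézout's identity guarantees a solution.
Dividing through by 9 reduces the equation to 22u + 9v = 36.
Dividing repeatedly: 22 = 2·9 + 4, 9 = 2·4 + 1, 4 = 4·1 + 0.
Unwinding: 1 = 9 − 2·4 = 9 − 2·(22 − 2·9) = −2·22 + 5·9, i.e. 22·(-2) + 9·5 = 1.
Times 36: 22·(-72) + 9·180 = 36, so (-72, 180) solves it.
Shifting by a multiple of (9, −22) keeps it a solution: u = -72 + 8·9 = 0, v = 180 − 8·22 = 4.
Check: 198·0 + 81·4 = 0 + 324 = 324. ✓

u = 0, v = 4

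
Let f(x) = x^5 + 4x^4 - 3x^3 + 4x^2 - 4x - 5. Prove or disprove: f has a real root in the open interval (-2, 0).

Such a root exists.

f(-2) = 75 and f(0) = -5, which have opposite signs.
f is continuous everywhere (it is a polynomial), in particular on [-2, 0].
By the Intermediate Value Theorem, f takes the value 0 somewhere in the open interval.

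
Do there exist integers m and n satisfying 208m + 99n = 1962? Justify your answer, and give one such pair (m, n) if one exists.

Since gcd(208, 99) = 1, every integer is an integer combination of 208 and 99.
Euclidean algorithm: 208 = 2·99 + 10, 99 = 9·10 + 9, 10 = 1·9 + 1, 9 = 9·1 + 0.
Unwinding: 1 = 10 − 1·9 = 10 − (99 − 9·10) = −99 + 10·10 = −99 + 10·(208 − 2·99) = 10·208 − 21·99, i.e. 208·10 + 99·(-21) = 1.
Scaling by 1962 gives the particular solution (m, n) = (19620, -41202).
The general solution is m = 19620 + 99k, n = -41202 − 208k; taking k = -198 gives the smaller pair m = 18, n = -18.
Check: 208·18 + 99·(-18) = 3744 − 1782 = 1962. ✓

m = 18, n = -18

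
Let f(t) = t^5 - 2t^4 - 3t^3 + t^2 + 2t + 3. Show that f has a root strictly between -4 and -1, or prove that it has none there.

f(-4) = -1333 and f(-1) = 2, which have opposite signs.
Since f is a polynomial it is continuous on [-4, -1].
By the Intermediate Value Theorem, f takes the value 0 somewhere in the open interval.

Yes, f has a root in the interval.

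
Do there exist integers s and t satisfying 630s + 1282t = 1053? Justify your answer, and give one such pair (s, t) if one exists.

Both 630 and 1282 are divisible by gcd(630, 1282) = 2, hence so is any combination 630s + 1282t.
But 1053 is not a multiple of 2 (it leaves remainder 1).
Hence no integers s, t satisfy the equation.

There are no such integers.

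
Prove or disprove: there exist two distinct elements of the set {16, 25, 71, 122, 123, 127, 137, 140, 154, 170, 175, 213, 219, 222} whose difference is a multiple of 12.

Yes: 122 and 170.

Reduce each element mod 12: 16↦4, 25↦1, 71↦11, 122↦2, 123↦3, 127↦7, 137↦5, 140↦8, 154↦10, 170↦2, 175↦7, 213↦9, 219↦3, 222↦6. The residue 2 repeats (at 122 and 170), and 170 − 122 = 48 = 4·12.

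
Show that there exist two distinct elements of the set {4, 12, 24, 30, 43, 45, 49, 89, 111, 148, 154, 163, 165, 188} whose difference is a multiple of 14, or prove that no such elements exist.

There is no such pair.

Residues mod 14: 4↦4, 12↦12, 24↦10, 30↦2, 43↦1, 45↦3, 49↦7, 89↦5, 111↦13, 148↦8, 154↦0, 163↦9, 165↦11, 188↦6.
These 14 residues are pairwise different, hence no difference of two elements is divisible by 14.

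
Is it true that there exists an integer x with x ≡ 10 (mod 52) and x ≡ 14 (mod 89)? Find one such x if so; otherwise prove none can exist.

x = 2506

The moduli 52 and 89 are coprime, so by the Chinese Remainder Theorem a unique solution modulo 4628 exists.
Any solution of the first congruence is x = 10 + 52t; substituting into the second, 52t ≡ 14 − 10 ≡ 4 (mod 89).
Note 52·12 = 624 ≡ 1 (mod 89) (as 624 − 1 = 7·89), so 52⁻¹ ≡ 12.
Therefore t ≡ 12·4 = 48 (mod 89).
Taking t = 48 gives x = 10 + 52·48 = 2506.
Indeed 2506 ≡ 10 (mod 52) and 2506 ≡ 14 (mod 89).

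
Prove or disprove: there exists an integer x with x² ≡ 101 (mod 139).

No such integer exists.

Apply Euler's criterion with the prime 139: 101 is a quadratic residue iff 101^69 ≡ 1 (mod 139), and a non-residue iff it is ≡ −1.
Squaring successively (mod 139): 101^2 = 10201 ≡ 54; 101^4 ≡ 54² = 2916 ≡ 136; 101^8 ≡ 136² = 18496 ≡ 9; 101^16 ≡ 9² = 81 ≡ 81; 101^32 ≡ 81² = 6561 ≡ 28; 101^64 ≡ 28² = 784 ≡ 89.
Since 69 = 64 + 4 + 1, 101^69 ≡ 89 · 136 · 101; multiplying out mod 139: 89·136 = 12104 ≡ 11, then 11·101 = 1111 ≡ 138. Thus 101^69 ≡ 138 ≡ −1 (mod 139).
The value −1 means 101 is a non-residue modulo 139, so x² ≡ 101 (mod 139) is impossible.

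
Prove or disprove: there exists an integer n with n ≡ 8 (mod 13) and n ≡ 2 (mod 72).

n = 866

gcd(13, 72) = 1, so the Chinese Remainder Theorem guarantees exactly one residue class mod 936 satisfying both.
Write n = 8 + 13t and require 8 + 13t ≡ 2 (mod 72), i.e. 13t ≡ 66 (mod 72).
To invert 13 modulo 72: 72 = 5·13 + 7, 13 = 1·7 + 6, 7 = 1·6 + 1, 6 = 6·1 + 0, and unwinding, 1 = 7 − 1·6 = 7 − (13 − 1·7) = −13 + 2·7 = −13 + 2·(72 − 5·13) = 2·72 − 11·13. Thus 13⁻¹ ≡ -11 ≡ 61 (mod 72).
Therefore t ≡ 61·66 = 4026 ≡ 66 (mod 72).
Taking t = 66 gives n = 8 + 13·66 = 866.
Verify: 866 = 66·13 + 8 and 866 = 12·72 + 2. ✓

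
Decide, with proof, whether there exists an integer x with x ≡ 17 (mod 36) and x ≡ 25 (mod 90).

gcd(36, 90) = 18. If x ≡ 17 (mod 36) and x ≡ 25 (mod 90), then x ≡ 17 (mod 18) and x ≡ 25 (mod 18).
However 17 ≡ 17 and 25 ≡ 7 (mod 18), and 17 ≠ 7.
So no integer satisfies both congruences.

There is no such integer.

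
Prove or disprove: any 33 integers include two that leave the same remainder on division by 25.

True.

Partition the integers by their residue mod 25; there are 25 classes.
Placing 33 integers into 25 classes, some class receives at least two — say a and b.
So a and b have equal remainders mod 25, which is exactly what was to be shown.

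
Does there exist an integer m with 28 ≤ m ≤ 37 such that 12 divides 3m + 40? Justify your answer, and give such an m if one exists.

No, no such integer m in that range exists.

At m = 28, 3·28 + 40 = 124 ≡ 4 (mod 12), and each step in m adds 3, giving residues 4, 7, 10, 1, 4, 7, 10, 1, 4, 7 for m = 28, 29, …, 37.
Since 0 is absent from this list, 12 ∤ 3m + 40 for every m with 28 ≤ m ≤ 37.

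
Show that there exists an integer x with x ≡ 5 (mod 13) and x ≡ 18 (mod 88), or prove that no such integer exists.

gcd(13, 88) = 1, so the Chinese Remainder Theorem guarantees exactly one residue class mod 1144 satisfying both.
Any solution of the first congruence is x = 5 + 13t; substituting into the second, 13t ≡ 18 − 5 ≡ 13 (mod 88).
Invert 13 mod 88 by the Euclidean algorithm: 88 = 6·13 + 10, 13 = 1·10 + 3, 10 = 3·3 + 1, 3 = 3·1 + 0; back-substituting, 1 = 10 − 3·3 = 10 − 3·(13 − 1·10) = −3·13 + 4·10 = −3·13 + 4·(88 − 6·13) = 4·88 − 27·13. Hence 13·(-27) ≡ 1, so 13⁻¹ ≡ -27 ≡ 61 (mod 88).
Multiplying by 61: t ≡ 61·13 = 793 ≡ 1 (mod 88).
With t = 1: x = 5 + 13·1 = 18.
Verify: 18 = 1·13 + 5 and 18 = 0·88 + 18. ✓

x = 18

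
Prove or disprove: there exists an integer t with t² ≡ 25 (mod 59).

t = 54

Take t = 54. Then 54² = 2916 = 49·59 + 25, so 54² ≡ 25 (mod 59).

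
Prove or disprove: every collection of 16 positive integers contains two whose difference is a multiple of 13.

Yes, this is always true.

Partition the integers by their residue mod 13; there are 13 classes.
With 16 integers and only 13 classes, the pigeonhole principle forces two of them, say a and b, into the same class.
Equal remainders mean a − b ≡ 0 (mod 13), so 13 divides their difference.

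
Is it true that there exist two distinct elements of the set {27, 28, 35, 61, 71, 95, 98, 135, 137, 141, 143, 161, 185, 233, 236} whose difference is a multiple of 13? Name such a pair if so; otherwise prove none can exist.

Yes: 28 and 236.

Reduce each element mod 13: 27↦1, 28↦2, 35↦9, 61↦9, 71↦6, 95↦4, 98↦7, 135↦5, 137↦7, 141↦11, 143↦0, 161↦5, 185↦3, 233↦12, 236↦2. The residue 2 repeats (at 28 and 236), and 236 − 28 = 208 = 16·13.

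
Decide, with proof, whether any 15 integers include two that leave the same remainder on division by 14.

Yes, this is always true.

Each integer lies in one of the 14 residue classes modulo 14.
Placing 15 integers into 14 classes, some class receives at least two — say a and b.
That is, a and b leave the same remainder on division by 14, as claimed.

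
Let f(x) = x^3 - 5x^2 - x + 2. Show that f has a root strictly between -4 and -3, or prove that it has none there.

No such root exists.

f(-4) = -138 and f(-3) = -67, both negative, so a sign-change argument is unavailable; we show f keeps this sign on the whole interval.
Substitute x = -3 − u, where 0 < u < 1 on the interval. Expanding, f(-3 − u) = -u^3 - 14u^2 - 56u - 67.
All 4 nonzero coefficients of this polynomial in u are negative; hence for u > 0 the value is a sum of negative terms (the constant -67 among them).
So f is strictly negative on (-4, -3); no root exists in the interval.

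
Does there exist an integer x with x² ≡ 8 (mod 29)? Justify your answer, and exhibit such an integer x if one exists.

There is no such integer.

Apply Euler's criterion with the prime 29: 8 is a quadratic residue iff 8^14 ≡ 1 (mod 29), and a non-residue iff it is ≡ −1.
Squaring successively (mod 29): 8^2 = 64 ≡ 6; 8^4 ≡ 6² = 36 ≡ 7; 8^8 ≡ 7² = 49 ≡ 20.
Since 14 = 8 + 4 + 2, 8^14 ≡ 20 · 7 · 6; multiplying out mod 29: 20·7 = 140 ≡ 24, then 24·6 = 144 ≡ 28. Thus 8^14 ≡ 28 ≡ −1 (mod 29).
The value −1 means 8 is a non-residue modulo 29, so x² ≡ 8 (mod 29) is impossible.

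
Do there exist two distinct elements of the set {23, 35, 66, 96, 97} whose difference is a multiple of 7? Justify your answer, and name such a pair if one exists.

Residues mod 7: 23↦2, 35↦0, 66↦3, 96↦5, 97↦6.
No residue repeats among the 5 elements, so no pair has difference ≡ 0 (mod 7).

There is no such pair.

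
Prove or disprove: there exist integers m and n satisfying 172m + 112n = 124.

m = 17, n = -25

Every value of 172m + 112n is a multiple of gcd(172, 112) = 4; since 4 ∣ 124, solutions exist.
Dividing through by 4 reduces the equation to 43m + 28n = 31.
Run the Euclidean algorithm on 43 and 28: 43 = 1·28 + 15, 28 = 1·15 + 13, 15 = 1·13 + 2, 13 = 6·2 + 1, 2 = 2·1 + 0.
Unwinding: 1 = 13 − 6·2 = 13 − 6·(15 − 1·13) = −6·15 + 7·13 = −6·15 + 7·(28 − 1·15) = 7·28 − 13·15 = 7·28 − 13·(43 − 1·28) = −13·43 + 20·28, i.e. 43·(-13) + 28·20 = 1.
Scaling by 31 gives the particular solution (m, n) = (-403, 620).
Adding 15·28 to m and subtracting 15·43 from n gives the tidier solution (17, -25).
Check: 172·17 + 112·(-25) = 2924 − 2800 = 124. ✓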